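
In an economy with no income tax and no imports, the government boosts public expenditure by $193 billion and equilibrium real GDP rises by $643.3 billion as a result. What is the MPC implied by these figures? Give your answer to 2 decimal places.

0.70

Implied spending multiplier k = ΔY/ΔG = 643.3/193 ≈ 3.3332.
Since k = 1/(1 − MPC), MPC = 1 − 1/k = 1 − ΔG/ΔY = 1 − 193/643.3 ≈ 0.70.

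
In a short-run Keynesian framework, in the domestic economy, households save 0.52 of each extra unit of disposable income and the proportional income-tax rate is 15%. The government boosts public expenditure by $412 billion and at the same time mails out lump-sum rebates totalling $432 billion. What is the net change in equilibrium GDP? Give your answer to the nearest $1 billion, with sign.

MPC = 1 − MPS = 1 − 0.52 = 0.48.
Expenditure multiplier = 1/(1 − c(1−t)) = 1/(1 − 0.48×0.85) = 1/0.592 ≈ 1.689.
ΔG contributes k·ΔG = (+$412 billion) / 0.592 ≈ +$695.9 billion.
ΔT of −$432 billion changes first-round spending by −c·ΔT = +$207.36 billion, contributing k·(−c·ΔT) = (+$207.36 billion) / 0.592 ≈ +$350.3 billion.
Net ΔY = k(ΔG − c·ΔT) = (+$619.36 billion) / 0.592 ≈ +$1,046 billion.

+$1,046 billion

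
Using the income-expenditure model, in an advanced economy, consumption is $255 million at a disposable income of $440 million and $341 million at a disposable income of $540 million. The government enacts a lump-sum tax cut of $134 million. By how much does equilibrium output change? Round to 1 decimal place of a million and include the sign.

MPC = ΔC/ΔYd = (341 − 255)/(540 − 440) = 86/100 = 0.86.
A lump-sum tax change of −$134 million shifts disposable income by +$134 million; first-round consumption changes by −c × ΔT = −0.86 × (−$134 million) = +$115.24 million.
Expenditure multiplier = 1/(1 − MPC) = 1/(1 − 0.86) = 1/0.14 ≈ 7.143.
The tax multiplier is −c × k ≈ −6.143, so ΔY = k × (−c·ΔT) = (+$115.24 million) / 0.14 ≈ +$823.1 million.

+$823.1 million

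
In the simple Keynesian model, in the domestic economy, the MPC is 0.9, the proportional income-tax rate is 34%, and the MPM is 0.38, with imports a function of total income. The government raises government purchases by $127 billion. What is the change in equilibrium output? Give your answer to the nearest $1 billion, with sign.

+$162 billion

Spending multiplier = 1/(1 − c(1−t) + m) = 1/(1 − 0.9×0.66 + 0.38) = 1/0.786 ≈ 1.272.
ΔY = k × ΔG = (+$127 billion) / 0.786 ≈ +$162 billion.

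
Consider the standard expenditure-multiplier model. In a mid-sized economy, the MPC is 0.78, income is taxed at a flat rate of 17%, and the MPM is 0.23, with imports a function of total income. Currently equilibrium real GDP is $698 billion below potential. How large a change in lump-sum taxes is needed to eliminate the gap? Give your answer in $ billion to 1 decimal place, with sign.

Spending multiplier = 1/(1 − c(1−t) + m) = 1/(1 − 0.78×0.83 + 0.23) = 1/0.5826 ≈ 1.716.
Tax multiplier = −c·k = −0.78/0.5826 ≈ −1.339. Need ΔY = +$698 billion, so ΔT = ΔY/(−c·k) = −(+$698 billion) × 0.5826 / 0.78 ≈ −$521.4 billion.
The government should cut lump-sum taxes by $521.4 billion.

−$521.4 billion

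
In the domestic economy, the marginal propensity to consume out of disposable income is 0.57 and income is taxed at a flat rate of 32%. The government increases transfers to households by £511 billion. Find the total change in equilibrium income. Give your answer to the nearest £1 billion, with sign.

The transfer change shifts disposable income by +£511 billion, so first-round consumption changes by c·ΔTR = 0.57 × (+£511 billion) = +£291.27 billion.
Expenditure multiplier = 1/(1 − c(1−t)) = 1/(1 − 0.57×0.68) = 1/0.6124 ≈ 1.633.
The transfer multiplier is c × k ≈ 0.931, so ΔY = k × (c·ΔTR) = (+£291.27 billion) / 0.6124 ≈ +£476 billion.

+£476 billion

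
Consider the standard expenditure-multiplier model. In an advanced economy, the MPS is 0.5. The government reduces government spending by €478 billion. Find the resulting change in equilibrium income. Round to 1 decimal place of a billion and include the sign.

MPC = 1 − MPS = 1 − 0.5 = 0.5.
Expenditure multiplier = 1/(1 − MPC) = 1/(1 − 0.5) = 1/0.5 = 2.
ΔY = k × ΔG = (−€478 billion) / 0.5 = −€956 billion.

−€956.0 billion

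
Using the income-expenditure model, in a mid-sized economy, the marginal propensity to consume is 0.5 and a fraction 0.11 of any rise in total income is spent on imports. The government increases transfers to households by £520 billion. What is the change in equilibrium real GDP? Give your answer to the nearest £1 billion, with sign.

The transfer change shifts disposable income by +£520 billion, so first-round consumption changes by c·ΔTR = 0.5 × (+£520 billion) = +£260 billion.
Expenditure multiplier = 1/(1 − c + m) = 1/(1 − 0.5 + 0.11) = 1/0.61 ≈ 1.639.
The transfer multiplier is c × k ≈ 0.82, so ΔY = k × (c·ΔTR) = (+£260 billion) / 0.61 ≈ +£426 billion.

+£426 billion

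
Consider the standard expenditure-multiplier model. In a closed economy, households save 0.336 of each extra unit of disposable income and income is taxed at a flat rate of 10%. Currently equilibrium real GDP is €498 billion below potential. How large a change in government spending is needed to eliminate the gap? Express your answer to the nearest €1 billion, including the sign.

+€200 billion

MPC = 1 − MPS = 1 − 0.336 = 0.664.
Spending multiplier = 1/(1 − c(1−t)) = 1/(1 − 0.664×0.9) = 1/0.4024 ≈ 2.485.
Need ΔY = +€498 billion, so ΔG = ΔY/k = (+€498 billion) × 0.4024 ≈ +€200 billion.
The government should increase government spending by €200 billion.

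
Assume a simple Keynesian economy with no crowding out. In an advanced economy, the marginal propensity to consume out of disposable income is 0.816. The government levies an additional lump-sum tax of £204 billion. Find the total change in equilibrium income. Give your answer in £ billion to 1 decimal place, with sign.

A lump-sum tax change of +£204 billion shifts disposable income by −£204 billion; first-round consumption changes by −c × ΔT = −0.816 × (+£204 billion) = −£166.464 billion.
Expenditure multiplier = 1/(1 − MPC) = 1/(1 − 0.816) = 1/0.184 ≈ 5.435.
The tax multiplier is −c × k ≈ −4.435, so ΔY = k × (−c·ΔT) = (−£166.464 billion) / 0.184 ≈ −£904.7 billion.

−£904.7 billion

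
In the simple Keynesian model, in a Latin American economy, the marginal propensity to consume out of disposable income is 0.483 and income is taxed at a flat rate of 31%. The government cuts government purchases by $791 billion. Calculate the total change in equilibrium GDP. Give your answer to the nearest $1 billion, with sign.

−$1,186 billion

Spending multiplier = 1/(1 − c(1−t)) = 1/(1 − 0.483×0.69) = 1/0.66673 ≈ 1.5.
ΔY = k × ΔG = (−$791 billion) / 0.66673 ≈ −$1,186 billion.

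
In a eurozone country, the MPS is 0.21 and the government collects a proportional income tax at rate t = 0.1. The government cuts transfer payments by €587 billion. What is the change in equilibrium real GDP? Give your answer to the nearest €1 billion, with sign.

−€1,605 billion

MPC = 1 − MPS = 1 − 0.21 = 0.79.
The transfer change shifts disposable income by −€587 billion, so first-round consumption changes by c·ΔTR = 0.79 × (−€587 billion) = −€463.73 billion.
Expenditure multiplier = 1/(1 − c(1−t)) = 1/(1 − 0.79×0.9) = 1/0.289 ≈ 3.46.
The transfer multiplier is c × k ≈ 2.734, so ΔY = k × (c·ΔTR) = (−€463.73 billion) / 0.289 ≈ −€1,605 billion.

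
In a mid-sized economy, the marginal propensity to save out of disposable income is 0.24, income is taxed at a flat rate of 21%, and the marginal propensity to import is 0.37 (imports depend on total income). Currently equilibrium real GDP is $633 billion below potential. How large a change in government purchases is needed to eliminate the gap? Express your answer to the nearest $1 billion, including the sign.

+$487 billion

MPC = 1 − MPS = 1 − 0.24 = 0.76.
Spending multiplier = 1/(1 − c(1−t) + m) = 1/(1 − 0.76×0.79 + 0.37) = 1/0.7696 ≈ 1.299.
Need ΔY = +$633 billion, so ΔG = ΔY/k = (+$633 billion) × 0.7696 ≈ +$487 billion.
The government should increase government purchases by $487 billion.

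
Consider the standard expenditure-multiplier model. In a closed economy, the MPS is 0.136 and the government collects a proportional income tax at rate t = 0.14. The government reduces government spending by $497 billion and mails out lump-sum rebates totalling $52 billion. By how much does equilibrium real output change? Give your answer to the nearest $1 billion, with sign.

−$1,759 billion

MPC = 1 − MPS = 1 − 0.136 = 0.864.
Expenditure multiplier = 1/(1 − c(1−t)) = 1/(1 − 0.864×0.86) = 1/0.25696 ≈ 3.892.
ΔG contributes k·ΔG = (−$497 billion) / 0.25696 ≈ −$1,934.2 billion.
ΔT of −$52 billion changes first-round spending by −c·ΔT = +$44.928 billion, contributing k·(−c·ΔT) = (+$44.928 billion) / 0.25696 ≈ +$174.8 billion.
Net ΔY = k(ΔG − c·ΔT) = (−$452.072 billion) / 0.25696 ≈ −$1,759 billion.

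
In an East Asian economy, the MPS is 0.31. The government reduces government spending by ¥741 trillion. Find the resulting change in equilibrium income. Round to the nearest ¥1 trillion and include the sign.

MPC = 1 − MPS = 1 − 0.31 = 0.69.
Spending multiplier = 1/(1 − MPC) = 1/(1 − 0.69) = 1/0.31 ≈ 3.226.
ΔY = k × ΔG = (−¥741 trillion) / 0.31 ≈ −¥2,390 trillion.

−¥2,390 trillion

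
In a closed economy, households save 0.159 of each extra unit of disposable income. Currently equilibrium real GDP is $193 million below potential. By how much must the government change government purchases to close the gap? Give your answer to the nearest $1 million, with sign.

MPC = 1 − MPS = 1 − 0.159 = 0.841.
Spending multiplier = 1/(1 − MPC) = 1/(1 − 0.841) = 1/0.159 ≈ 6.289.
Need ΔY = +$193 million, so ΔG = ΔY/k = (+$193 million) × 0.159 ≈ +$31 million.
The government should increase government purchases by $31 million.

+$31 million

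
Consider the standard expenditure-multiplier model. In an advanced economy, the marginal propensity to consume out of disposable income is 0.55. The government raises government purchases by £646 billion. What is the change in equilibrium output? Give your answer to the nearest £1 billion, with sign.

+£1,436 billion

Government-spending multiplier = 1/(1 − MPC) = 1/(1 − 0.55) = 1/0.45 ≈ 2.222.
ΔY = k × ΔG = (+£646 billion) / 0.45 ≈ +£1,436 billion.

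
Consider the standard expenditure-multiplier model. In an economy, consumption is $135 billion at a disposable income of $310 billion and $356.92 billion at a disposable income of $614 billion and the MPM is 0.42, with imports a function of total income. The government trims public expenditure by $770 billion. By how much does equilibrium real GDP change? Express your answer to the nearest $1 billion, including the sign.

−$1,116 billion

MPC = ΔC/ΔYd = (356.92 − 135)/(614 − 310) = 221.92/304 = 0.73.
Government-spending multiplier = 1/(1 − c + m) = 1/(1 − 0.73 + 0.42) = 1/0.69 ≈ 1.449.
ΔY = k × ΔG = (−$770 billion) / 0.69 ≈ −$1,116 billion.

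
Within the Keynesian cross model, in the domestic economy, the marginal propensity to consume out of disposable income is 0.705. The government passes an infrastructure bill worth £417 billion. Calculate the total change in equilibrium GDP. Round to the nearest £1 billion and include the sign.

Expenditure multiplier = 1/(1 − MPC) = 1/(1 − 0.705) = 1/0.295 ≈ 3.39.
ΔY = k × ΔG = (+£417 billion) / 0.295 ≈ +£1,414 billion.

+£1,414 billion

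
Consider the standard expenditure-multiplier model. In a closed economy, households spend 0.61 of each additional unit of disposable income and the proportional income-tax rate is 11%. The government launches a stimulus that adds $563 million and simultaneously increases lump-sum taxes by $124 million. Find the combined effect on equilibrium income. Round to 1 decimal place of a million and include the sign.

+$1,066.2 million

Expenditure multiplier = 1/(1 − c(1−t)) = 1/(1 − 0.61×0.89) = 1/0.4571 ≈ 2.188.
ΔG contributes k·ΔG = (+$563 million) / 0.4571 ≈ +$1,231.7 million.
ΔT of +$124 million changes first-round spending by −c·ΔT = −$75.64 million, contributing k·(−c·ΔT) = (−$75.64 million) / 0.4571 ≈ −$165.5 million.
Net ΔY = k(ΔG − c·ΔT) = (+$487.36 million) / 0.4571 ≈ +$1,066.2 million.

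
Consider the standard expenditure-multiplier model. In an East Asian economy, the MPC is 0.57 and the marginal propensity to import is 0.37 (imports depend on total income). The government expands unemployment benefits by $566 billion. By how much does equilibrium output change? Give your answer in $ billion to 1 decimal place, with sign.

The transfer change shifts disposable income by +$566 billion, so first-round consumption changes by c·ΔTR = 0.57 × (+$566 billion) = +$322.62 billion.
Expenditure multiplier = 1/(1 − c + m) = 1/(1 − 0.57 + 0.37) = 1/0.8 = 1.25.
The transfer multiplier is c × k ≈ 0.713, so ΔY = k × (c·ΔTR) = (+$322.62 billion) / 0.8 ≈ +$403.3 billion.

+$403.3 billion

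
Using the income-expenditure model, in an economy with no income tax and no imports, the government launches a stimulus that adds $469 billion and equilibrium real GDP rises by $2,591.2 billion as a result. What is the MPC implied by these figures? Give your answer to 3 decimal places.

Implied spending multiplier k = ΔY/ΔG = 2,591.2/469 ≈ 5.5249.
Since k = 1/(1 − MPC), MPC = 1 − 1/k = 1 − ΔG/ΔY = 1 − 469/2,591.2 ≈ 0.819.

0.819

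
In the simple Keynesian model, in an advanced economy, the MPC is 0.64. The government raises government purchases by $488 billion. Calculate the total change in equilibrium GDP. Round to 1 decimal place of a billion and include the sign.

Expenditure multiplier = 1/(1 − MPC) = 1/(1 − 0.64) = 1/0.36 ≈ 2.778.
ΔY = k × ΔG = (+$488 billion) / 0.36 ≈ +$1,355.6 billion.

+$1,355.6 billion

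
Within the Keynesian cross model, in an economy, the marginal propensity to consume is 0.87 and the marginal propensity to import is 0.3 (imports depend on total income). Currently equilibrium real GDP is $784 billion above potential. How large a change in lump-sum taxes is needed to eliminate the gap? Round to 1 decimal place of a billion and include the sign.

+$387.5 billion

Spending multiplier = 1/(1 − c + m) = 1/(1 − 0.87 + 0.3) = 1/0.43 ≈ 2.326.
Tax multiplier = −c·k = −0.87/0.43 ≈ −2.023. Need ΔY = −$784 billion, so ΔT = ΔY/(−c·k) = −(−$784 billion) × 0.43 / 0.87 ≈ +$387.5 billion.
The government should raise lump-sum taxes by $387.5 billion.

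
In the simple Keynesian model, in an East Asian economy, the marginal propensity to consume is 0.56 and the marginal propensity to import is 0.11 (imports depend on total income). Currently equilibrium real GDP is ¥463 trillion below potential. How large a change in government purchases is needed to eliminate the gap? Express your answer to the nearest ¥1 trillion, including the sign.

+¥255 trillion

Spending multiplier = 1/(1 − c + m) = 1/(1 − 0.56 + 0.11) = 1/0.55 ≈ 1.818.
Need ΔY = +¥463 trillion, so ΔG = ΔY/k = (+¥463 trillion) × 0.55 ≈ +¥255 trillion.
The government should increase government purchases by ¥255 trillion.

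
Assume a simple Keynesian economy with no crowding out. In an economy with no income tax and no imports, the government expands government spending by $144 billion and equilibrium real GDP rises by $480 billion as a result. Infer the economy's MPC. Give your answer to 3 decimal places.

0.700

Implied spending multiplier k = ΔY/ΔG = 480/144 ≈ 3.3333.
Since k = 1/(1 − MPC), MPC = 1 − 1/k = 1 − ΔG/ΔY = 1 − 144/480 = 0.700.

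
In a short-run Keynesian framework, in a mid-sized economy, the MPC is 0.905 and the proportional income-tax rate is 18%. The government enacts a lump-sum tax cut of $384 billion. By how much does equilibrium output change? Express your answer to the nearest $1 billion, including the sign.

A lump-sum tax change of −$384 billion shifts disposable income by +$384 billion; first-round consumption changes by −c × ΔT = −0.905 × (−$384 billion) = +$347.52 billion.
Expenditure multiplier = 1/(1 − c(1−t)) = 1/(1 − 0.905×0.82) = 1/0.2579 ≈ 3.877.
The tax multiplier is −c × k ≈ −3.509, so ΔY = k × (−c·ΔT) = (+$347.52 billion) / 0.2579 ≈ +$1,347 billion.

+$1,347 billion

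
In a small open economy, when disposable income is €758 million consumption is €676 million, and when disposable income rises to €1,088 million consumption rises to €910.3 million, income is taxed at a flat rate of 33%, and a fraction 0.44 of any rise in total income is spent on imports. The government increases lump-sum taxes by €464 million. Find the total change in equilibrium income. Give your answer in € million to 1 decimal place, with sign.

MPC = ΔC/ΔYd = (910.3 − 676)/(1,088 − 758) = 234.3/330 = 0.71.
A lump-sum tax change of +€464 million shifts disposable income by −€464 million; first-round consumption changes by −c × ΔT = −0.71 × (+€464 million) = −€329.44 million.
Expenditure multiplier = 1/(1 − c(1−t) + m) = 1/(1 − 0.71×0.67 + 0.44) = 1/0.9643 ≈ 1.037.
The tax multiplier is −c × k ≈ −0.736, so ΔY = k × (−c·ΔT) = (−€329.44 million) / 0.9643 ≈ −€341.6 million.

−€341.6 million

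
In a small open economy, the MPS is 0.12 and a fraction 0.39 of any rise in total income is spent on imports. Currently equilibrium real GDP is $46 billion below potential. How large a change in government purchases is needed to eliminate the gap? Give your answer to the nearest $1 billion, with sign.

MPC = 1 − MPS = 1 − 0.12 = 0.88.
Spending multiplier = 1/(1 − c + m) = 1/(1 − 0.88 + 0.39) = 1/0.51 ≈ 1.961.
Need ΔY = +$46 billion, so ΔG = ΔY/k = (+$46 billion) × 0.51 ≈ +$23 billion.
The government should increase government purchases by $23 billion.

+$23 billion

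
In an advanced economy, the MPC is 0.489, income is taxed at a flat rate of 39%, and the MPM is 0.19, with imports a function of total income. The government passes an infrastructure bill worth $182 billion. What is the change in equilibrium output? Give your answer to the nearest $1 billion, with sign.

+$204 billion

Spending multiplier = 1/(1 − c(1−t) + m) = 1/(1 − 0.489×0.61 + 0.19) = 1/0.89171 ≈ 1.121.
ΔY = k × ΔG = (+$182 billion) / 0.89171 ≈ +$204 billion.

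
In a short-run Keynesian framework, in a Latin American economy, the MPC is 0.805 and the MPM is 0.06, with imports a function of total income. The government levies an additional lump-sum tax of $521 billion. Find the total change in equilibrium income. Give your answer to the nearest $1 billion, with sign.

A lump-sum tax change of +$521 billion shifts disposable income by −$521 billion; first-round consumption changes by −c × ΔT = −0.805 × (+$521 billion) = −$419.405 billion.
Expenditure multiplier = 1/(1 − c + m) = 1/(1 − 0.805 + 0.06) = 1/0.255 ≈ 3.922.
The tax multiplier is −c × k ≈ −3.157, so ΔY = k × (−c·ΔT) = (−$419.405 billion) / 0.255 ≈ −$1,645 billion.

−$1,645 billion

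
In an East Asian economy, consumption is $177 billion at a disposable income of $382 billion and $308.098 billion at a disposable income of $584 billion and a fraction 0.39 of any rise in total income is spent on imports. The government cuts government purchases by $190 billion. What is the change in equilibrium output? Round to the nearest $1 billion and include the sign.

MPC = ΔC/ΔYd = (308.098 − 177)/(584 − 382) = 131.098/202 = 0.649.
Government-spending multiplier = 1/(1 − c + m) = 1/(1 − 0.649 + 0.39) = 1/0.741 ≈ 1.35.
ΔY = k × ΔG = (−$190 billion) / 0.741 ≈ −$256 billion.

−$256 billion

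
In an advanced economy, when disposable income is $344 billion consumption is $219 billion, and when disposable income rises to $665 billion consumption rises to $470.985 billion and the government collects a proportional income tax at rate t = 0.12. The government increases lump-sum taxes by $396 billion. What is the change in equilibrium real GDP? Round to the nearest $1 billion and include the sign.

−$1,005 billion

MPC = ΔC/ΔYd = (470.985 − 219)/(665 − 344) = 251.985/321 = 0.785.
A lump-sum tax change of +$396 billion shifts disposable income by −$396 billion; first-round consumption changes by −c × ΔT = −0.785 × (+$396 billion) = −$310.86 billion.
Expenditure multiplier = 1/(1 − c(1−t)) = 1/(1 − 0.785×0.88) = 1/0.3092 ≈ 3.234.
The tax multiplier is −c × k ≈ −2.539, so ΔY = k × (−c·ΔT) = (−$310.86 billion) / 0.3092 ≈ −$1,005 billion.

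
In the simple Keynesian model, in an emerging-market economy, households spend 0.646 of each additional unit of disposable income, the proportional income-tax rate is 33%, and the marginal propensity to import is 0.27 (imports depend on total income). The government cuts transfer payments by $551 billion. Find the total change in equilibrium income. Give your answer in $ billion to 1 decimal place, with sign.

−$425.2 billion

The transfer change shifts disposable income by −$551 billion, so first-round consumption changes by c·ΔTR = 0.646 × (−$551 billion) = −$355.946 billion.
Expenditure multiplier = 1/(1 − c(1−t) + m) = 1/(1 − 0.646×0.67 + 0.27) = 1/0.83718 ≈ 1.194.
The transfer multiplier is c × k ≈ 0.772, so ΔY = k × (c·ΔTR) = (−$355.946 billion) / 0.83718 ≈ −$425.2 billion.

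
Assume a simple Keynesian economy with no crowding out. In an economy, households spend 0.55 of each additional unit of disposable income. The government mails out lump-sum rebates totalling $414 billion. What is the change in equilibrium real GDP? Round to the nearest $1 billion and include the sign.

+$506 billion

A lump-sum tax change of −$414 billion shifts disposable income by +$414 billion; first-round consumption changes by −c × ΔT = −0.55 × (−$414 billion) = +$227.7 billion.
Expenditure multiplier = 1/(1 − MPC) = 1/(1 − 0.55) = 1/0.45 ≈ 2.222.
The tax multiplier is −c × k ≈ −1.222, so ΔY = k × (−c·ΔT) = (+$227.7 billion) / 0.45 = +$506 billion.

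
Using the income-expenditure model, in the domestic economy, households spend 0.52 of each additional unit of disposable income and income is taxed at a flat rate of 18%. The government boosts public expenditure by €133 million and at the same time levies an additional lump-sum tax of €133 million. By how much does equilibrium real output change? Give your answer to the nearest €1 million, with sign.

Expenditure multiplier = 1/(1 − c(1−t)) = 1/(1 − 0.52×0.82) = 1/0.5736 ≈ 1.743.
ΔG contributes k·ΔG = (+€133 million) / 0.5736 ≈ +€231.9 million.
ΔT of +€133 million changes first-round spending by −c·ΔT = −€69.16 million, contributing k·(−c·ΔT) = (−€69.16 million) / 0.5736 ≈ −€120.6 million.
Net ΔY = k(ΔG − c·ΔT) = (+€63.84 million) / 0.5736 ≈ +€111 million.

+€111 million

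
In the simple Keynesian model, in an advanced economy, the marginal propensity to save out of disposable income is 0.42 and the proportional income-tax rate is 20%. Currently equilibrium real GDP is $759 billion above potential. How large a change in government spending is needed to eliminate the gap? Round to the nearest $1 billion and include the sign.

MPC = 1 − MPS = 1 − 0.42 = 0.58.
Spending multiplier = 1/(1 − c(1−t)) = 1/(1 − 0.58×0.8) = 1/0.536 ≈ 1.866.
Need ΔY = −$759 billion, so ΔG = ΔY/k = (−$759 billion) × 0.536 ≈ −$407 billion.
The government should cut government spending by $407 billion.

−$407 billion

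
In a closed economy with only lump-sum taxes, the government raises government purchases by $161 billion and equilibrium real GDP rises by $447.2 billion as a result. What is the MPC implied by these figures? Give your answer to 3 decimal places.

0.640

Implied spending multiplier k = ΔY/ΔG = 447.2/161 ≈ 2.7776.
Since k = 1/(1 − MPC), MPC = 1 − 1/k = 1 − ΔG/ΔY = 1 − 161/447.2 ≈ 0.640.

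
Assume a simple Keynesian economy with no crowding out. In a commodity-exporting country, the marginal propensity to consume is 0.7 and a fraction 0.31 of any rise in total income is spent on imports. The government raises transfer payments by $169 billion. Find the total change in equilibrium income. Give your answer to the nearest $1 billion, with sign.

+$194 billion

The transfer change shifts disposable income by +$169 billion, so first-round consumption changes by c·ΔTR = 0.7 × (+$169 billion) = +$118.3 billion.
Expenditure multiplier = 1/(1 − c + m) = 1/(1 − 0.7 + 0.31) = 1/0.61 ≈ 1.639.
The transfer multiplier is c × k ≈ 1.148, so ΔY = k × (c·ΔTR) = (+$118.3 billion) / 0.61 ≈ +$194 billion.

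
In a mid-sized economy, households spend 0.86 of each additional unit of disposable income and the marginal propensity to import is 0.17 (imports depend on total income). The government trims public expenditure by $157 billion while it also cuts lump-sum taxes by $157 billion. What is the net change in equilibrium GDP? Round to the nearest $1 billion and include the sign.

−$71 billion

Expenditure multiplier = 1/(1 − c + m) = 1/(1 − 0.86 + 0.17) = 1/0.31 ≈ 3.226.
ΔG contributes k·ΔG = (−$157 billion) / 0.31 ≈ −$506.5 billion.
ΔT of −$157 billion changes first-round spending by −c·ΔT = +$135.02 billion, contributing k·(−c·ΔT) = (+$135.02 billion) / 0.31 ≈ +$435.5 billion.
Net ΔY = k(ΔG − c·ΔT) = (−$21.98 billion) / 0.31 ≈ −$71 billion.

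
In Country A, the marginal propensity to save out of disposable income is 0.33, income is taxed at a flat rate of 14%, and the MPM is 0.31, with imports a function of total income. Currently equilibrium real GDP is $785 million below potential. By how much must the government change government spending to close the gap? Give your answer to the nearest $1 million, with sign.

MPC = 1 − MPS = 1 − 0.33 = 0.67.
Spending multiplier = 1/(1 − c(1−t) + m) = 1/(1 − 0.67×0.86 + 0.31) = 1/0.7338 ≈ 1.363.
Need ΔY = +$785 million, so ΔG = ΔY/k = (+$785 million) × 0.7338 ≈ +$576 million.
The government should increase government spending by $576 million.

+$576 million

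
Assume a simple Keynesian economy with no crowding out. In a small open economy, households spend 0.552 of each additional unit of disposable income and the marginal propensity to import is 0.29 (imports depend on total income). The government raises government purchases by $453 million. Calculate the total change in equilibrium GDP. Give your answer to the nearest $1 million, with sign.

Expenditure multiplier = 1/(1 − c + m) = 1/(1 − 0.552 + 0.29) = 1/0.738 ≈ 1.355.
ΔY = k × ΔG = (+$453 million) / 0.738 ≈ +$614 million.

+$614 million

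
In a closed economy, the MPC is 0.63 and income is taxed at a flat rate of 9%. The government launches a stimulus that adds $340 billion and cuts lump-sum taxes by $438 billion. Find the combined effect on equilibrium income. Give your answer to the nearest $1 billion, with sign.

+$1,443 billion

Expenditure multiplier = 1/(1 − c(1−t)) = 1/(1 − 0.63×0.91) = 1/0.4267 ≈ 2.344.
ΔG contributes k·ΔG = (+$340 billion) / 0.4267 ≈ +$796.8 billion.
ΔT of −$438 billion changes first-round spending by −c·ΔT = +$275.94 billion, contributing k·(−c·ΔT) = (+$275.94 billion) / 0.4267 ≈ +$646.7 billion.
Net ΔY = k(ΔG − c·ΔT) = (+$615.94 billion) / 0.4267 ≈ +$1,443 billion.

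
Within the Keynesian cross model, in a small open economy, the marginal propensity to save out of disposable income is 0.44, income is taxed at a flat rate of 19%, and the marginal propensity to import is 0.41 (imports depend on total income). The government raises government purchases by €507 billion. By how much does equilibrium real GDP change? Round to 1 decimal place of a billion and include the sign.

+€530.1 billion

MPC = 1 − MPS = 1 − 0.44 = 0.56.
Spending multiplier = 1/(1 − c(1−t) + m) = 1/(1 − 0.56×0.81 + 0.41) = 1/0.9564 ≈ 1.046.
ΔY = k × ΔG = (+€507 billion) / 0.9564 ≈ +€530.1 billion.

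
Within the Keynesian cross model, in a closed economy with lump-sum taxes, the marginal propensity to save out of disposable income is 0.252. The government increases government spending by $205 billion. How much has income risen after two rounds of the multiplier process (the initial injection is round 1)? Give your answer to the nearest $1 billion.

$358 billion

MPC = 1 − MPS = 1 − 0.252 = 0.748.
Round 1 adds ΔG = $205 billion; each later round is MPC = 0.748 times the previous.
After 2 rounds: 205 + 153.34 = ΔG·(1 − c^2)/(1 − c) = 205 × (1 − 0.559504)/0.252 ≈ $358 billion.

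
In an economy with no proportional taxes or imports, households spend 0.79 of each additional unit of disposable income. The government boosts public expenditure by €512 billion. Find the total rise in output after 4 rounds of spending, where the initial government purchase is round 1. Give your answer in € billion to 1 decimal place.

Round 1 adds ΔG = €512 billion; each later round is MPC = 0.79 times the previous.
After 4 rounds: 512 + 404.48 + 319.5392 + 252.435968 = ΔG·(1 − c^4)/(1 − c) = 512 × (1 − 0.38950081)/0.21 ≈ €1,488.5 billion.

€1,488.5 billion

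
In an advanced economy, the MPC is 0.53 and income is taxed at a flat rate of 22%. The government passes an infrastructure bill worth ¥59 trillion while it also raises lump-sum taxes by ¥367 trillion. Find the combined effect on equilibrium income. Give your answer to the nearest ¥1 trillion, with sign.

Expenditure multiplier = 1/(1 − c(1−t)) = 1/(1 − 0.53×0.78) = 1/0.5866 ≈ 1.705.
ΔG contributes k·ΔG = (+¥59 trillion) / 0.5866 ≈ +¥100.6 trillion.
ΔT of +¥367 trillion changes first-round spending by −c·ΔT = −¥194.51 trillion, contributing k·(−c·ΔT) = (−¥194.51 trillion) / 0.5866 ≈ −¥331.6 trillion.
Net ΔY = k(ΔG − c·ΔT) = (−¥135.51 trillion) / 0.5866 ≈ −¥231 trillion.

−¥231 trillion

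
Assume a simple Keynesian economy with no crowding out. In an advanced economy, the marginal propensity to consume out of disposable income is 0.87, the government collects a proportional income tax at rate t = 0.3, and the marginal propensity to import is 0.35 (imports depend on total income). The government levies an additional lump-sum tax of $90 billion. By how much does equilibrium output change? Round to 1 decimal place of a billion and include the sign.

A lump-sum tax change of +$90 billion shifts disposable income by −$90 billion; first-round consumption changes by −c × ΔT = −0.87 × (+$90 billion) = −$78.3 billion.
Expenditure multiplier = 1/(1 − c(1−t) + m) = 1/(1 − 0.87×0.7 + 0.35) = 1/0.741 ≈ 1.35.
The tax multiplier is −c × k ≈ −1.174, so ΔY = k × (−c·ΔT) = (−$78.3 billion) / 0.741 ≈ −$105.7 billion.

−$105.7 billion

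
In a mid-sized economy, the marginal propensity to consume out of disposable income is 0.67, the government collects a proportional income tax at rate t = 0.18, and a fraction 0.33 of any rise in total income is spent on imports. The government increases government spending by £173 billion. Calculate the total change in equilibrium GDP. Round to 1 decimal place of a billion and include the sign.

Government-spending multiplier = 1/(1 − c(1−t) + m) = 1/(1 − 0.67×0.82 + 0.33) = 1/0.7806 ≈ 1.281.
ΔY = k × ΔG = (+£173 billion) / 0.7806 ≈ +£221.6 billion.

+£221.6 billion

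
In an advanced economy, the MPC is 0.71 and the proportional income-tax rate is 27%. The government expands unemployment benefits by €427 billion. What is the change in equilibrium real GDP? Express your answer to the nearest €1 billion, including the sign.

The transfer change shifts disposable income by +€427 billion, so first-round consumption changes by c·ΔTR = 0.71 × (+€427 billion) = +€303.17 billion.
Expenditure multiplier = 1/(1 − c(1−t)) = 1/(1 − 0.71×0.73) = 1/0.4817 ≈ 2.076.
The transfer multiplier is c × k ≈ 1.474, so ΔY = k × (c·ΔTR) = (+€303.17 billion) / 0.4817 ≈ +€629 billion.

+€629 billion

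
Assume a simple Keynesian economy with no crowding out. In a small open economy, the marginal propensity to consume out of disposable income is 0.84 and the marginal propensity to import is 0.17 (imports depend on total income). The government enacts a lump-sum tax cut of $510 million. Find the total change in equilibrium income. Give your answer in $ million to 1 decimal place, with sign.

+$1,298.2 million

A lump-sum tax change of −$510 million shifts disposable income by +$510 million; first-round consumption changes by −c × ΔT = −0.84 × (−$510 million) = +$428.4 million.
Expenditure multiplier = 1/(1 − c + m) = 1/(1 − 0.84 + 0.17) = 1/0.33 ≈ 3.03.
The tax multiplier is −c × k ≈ −2.545, so ΔY = k × (−c·ΔT) = (+$428.4 million) / 0.33 ≈ +$1,298.2 million.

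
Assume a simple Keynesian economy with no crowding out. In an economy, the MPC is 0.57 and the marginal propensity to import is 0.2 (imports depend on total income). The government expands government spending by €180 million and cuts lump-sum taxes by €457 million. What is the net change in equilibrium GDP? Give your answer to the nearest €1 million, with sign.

Expenditure multiplier = 1/(1 − c + m) = 1/(1 − 0.57 + 0.2) = 1/0.63 ≈ 1.587.
ΔG contributes k·ΔG = (+€180 million) / 0.63 ≈ +€285.7 million.
ΔT of −€457 million changes first-round spending by −c·ΔT = +€260.49 million, contributing k·(−c·ΔT) = (+€260.49 million) / 0.63 ≈ +€413.5 million.
Net ΔY = k(ΔG − c·ΔT) = (+€440.49 million) / 0.63 ≈ +€699 million.

+€699 million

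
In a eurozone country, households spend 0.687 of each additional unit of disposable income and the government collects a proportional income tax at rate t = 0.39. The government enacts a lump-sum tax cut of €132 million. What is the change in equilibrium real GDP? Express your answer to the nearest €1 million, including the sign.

A lump-sum tax change of −€132 million shifts disposable income by +€132 million; first-round consumption changes by −c × ΔT = −0.687 × (−€132 million) = +€90.684 million.
Expenditure multiplier = 1/(1 − c(1−t)) = 1/(1 − 0.687×0.61) = 1/0.58093 ≈ 1.721.
The tax multiplier is −c × k ≈ −1.183, so ΔY = k × (−c·ΔT) = (+€90.684 million) / 0.58093 ≈ +€156 million.

+€156 million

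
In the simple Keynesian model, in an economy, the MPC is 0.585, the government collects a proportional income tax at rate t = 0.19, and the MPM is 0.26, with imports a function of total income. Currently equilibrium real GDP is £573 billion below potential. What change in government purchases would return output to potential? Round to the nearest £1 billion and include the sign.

+£450 billion

Spending multiplier = 1/(1 − c(1−t) + m) = 1/(1 − 0.585×0.81 + 0.26) = 1/0.78615 ≈ 1.272.
Need ΔY = +£573 billion, so ΔG = ΔY/k = (+£573 billion) × 0.78615 ≈ +£450 billion.
The government should increase government purchases by £450 billion.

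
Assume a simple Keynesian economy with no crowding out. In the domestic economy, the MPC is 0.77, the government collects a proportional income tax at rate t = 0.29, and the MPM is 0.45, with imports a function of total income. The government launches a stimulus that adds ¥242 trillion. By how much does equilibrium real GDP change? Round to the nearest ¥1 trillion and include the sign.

Spending multiplier = 1/(1 − c(1−t) + m) = 1/(1 − 0.77×0.71 + 0.45) = 1/0.9033 ≈ 1.107.
ΔY = k × ΔG = (+¥242 trillion) / 0.9033 ≈ +¥268 trillion.

+¥268 trillion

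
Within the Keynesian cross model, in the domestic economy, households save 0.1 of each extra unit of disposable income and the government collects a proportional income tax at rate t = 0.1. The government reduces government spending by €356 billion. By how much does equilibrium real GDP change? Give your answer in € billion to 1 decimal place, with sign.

−€1,873.7 billion

MPC = 1 − MPS = 1 − 0.1 = 0.9.
Expenditure multiplier = 1/(1 − c(1−t)) = 1/(1 − 0.9×0.9) = 1/0.19 ≈ 5.263.
ΔY = k × ΔG = (−€356 billion) / 0.19 ≈ −€1,873.7 billion.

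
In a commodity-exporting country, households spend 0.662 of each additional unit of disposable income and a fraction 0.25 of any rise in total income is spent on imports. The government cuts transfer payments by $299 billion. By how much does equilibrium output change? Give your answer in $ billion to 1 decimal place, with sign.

The transfer change shifts disposable income by −$299 billion, so first-round consumption changes by c·ΔTR = 0.662 × (−$299 billion) = −$197.938 billion.
Expenditure multiplier = 1/(1 − c + m) = 1/(1 − 0.662 + 0.25) = 1/0.588 ≈ 1.701.
The transfer multiplier is c × k ≈ 1.126, so ΔY = k × (c·ΔTR) = (−$197.938 billion) / 0.588 ≈ −$336.6 billion.

−$336.6 billion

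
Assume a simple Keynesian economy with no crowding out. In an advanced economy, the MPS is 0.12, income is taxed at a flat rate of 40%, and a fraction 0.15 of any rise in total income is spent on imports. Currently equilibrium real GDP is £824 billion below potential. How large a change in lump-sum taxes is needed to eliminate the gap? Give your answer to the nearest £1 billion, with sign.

MPC = 1 − MPS = 1 − 0.12 = 0.88.
Spending multiplier = 1/(1 − c(1−t) + m) = 1/(1 − 0.88×0.6 + 0.15) = 1/0.622 ≈ 1.608.
Tax multiplier = −c·k = −0.88/0.622 ≈ −1.415. Need ΔY = +£824 billion, so ΔT = ΔY/(−c·k) = −(+£824 billion) × 0.622 / 0.88 ≈ −£582 billion.
The government should cut lump-sum taxes by £582 billion.

−£582 billion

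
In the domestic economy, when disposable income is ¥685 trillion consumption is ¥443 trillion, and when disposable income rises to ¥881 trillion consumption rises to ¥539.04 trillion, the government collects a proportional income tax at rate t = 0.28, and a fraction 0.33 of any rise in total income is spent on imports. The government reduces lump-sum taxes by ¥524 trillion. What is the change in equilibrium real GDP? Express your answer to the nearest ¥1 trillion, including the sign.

MPC = ΔC/ΔYd = (539.04 − 443)/(881 − 685) = 96.04/196 = 0.49.
A lump-sum tax change of −¥524 trillion shifts disposable income by +¥524 trillion; first-round consumption changes by −c × ΔT = −0.49 × (−¥524 trillion) = +¥256.76 trillion.
Expenditure multiplier = 1/(1 − c(1−t) + m) = 1/(1 − 0.49×0.72 + 0.33) = 1/0.9772 ≈ 1.023.
The tax multiplier is −c × k ≈ −0.501, so ΔY = k × (−c·ΔT) = (+¥256.76 trillion) / 0.9772 ≈ +¥263 trillion.

+¥263 trillion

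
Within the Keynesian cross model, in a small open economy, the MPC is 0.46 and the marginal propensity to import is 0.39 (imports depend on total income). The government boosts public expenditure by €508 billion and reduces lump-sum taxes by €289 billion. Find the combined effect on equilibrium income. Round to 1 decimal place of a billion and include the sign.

+€689.2 billion

Expenditure multiplier = 1/(1 − c + m) = 1/(1 − 0.46 + 0.39) = 1/0.93 ≈ 1.075.
ΔG contributes k·ΔG = (+€508 billion) / 0.93 ≈ +€546.2 billion.
ΔT of −€289 billion changes first-round spending by −c·ΔT = +€132.94 billion, contributing k·(−c·ΔT) = (+€132.94 billion) / 0.93 ≈ +€142.9 billion.
Net ΔY = k(ΔG − c·ΔT) = (+€640.94 billion) / 0.93 ≈ +€689.2 billion.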